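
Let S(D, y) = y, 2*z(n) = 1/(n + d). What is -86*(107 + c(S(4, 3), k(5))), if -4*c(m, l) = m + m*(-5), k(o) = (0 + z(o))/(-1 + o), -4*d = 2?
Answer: -9460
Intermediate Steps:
d = -½ (d = -¼*2 = -½ ≈ -0.50000)
z(n) = 1/(2*(-½ + n)) (z(n) = 1/(2*(n - ½)) = 1/(2*(-½ + n)))
k(o) = 1/((-1 + o)*(-1 + 2*o)) (k(o) = (0 + 1/(-1 + 2*o))/(-1 + o) = 1/((-1 + 2*o)*(-1 + o)) = 1/((-1 + o)*(-1 + 2*o)))
c(m, l) = m (c(m, l) = -(m + m*(-5))/4 = -(m - 5*m)/4 = -(-1)*m = m)
-86*(107 + c(S(4, 3), k(5))) = -86*(107 + 3) = -86*110 = -9460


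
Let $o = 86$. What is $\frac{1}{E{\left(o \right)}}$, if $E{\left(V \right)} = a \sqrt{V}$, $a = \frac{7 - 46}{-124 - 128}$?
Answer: $\frac{42 \sqrt{86}}{559} \approx 0.69677$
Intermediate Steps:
$a = \frac{13}{84}$ ($a = - \frac{39}{-252} = \left(-39\right) \left(- \frac{1}{252}\right) = \frac{13}{84} \approx 0.15476$)
$E{\left(V \right)} = \frac{13 \sqrt{V}}{84}$
$\frac{1}{E{\left(o \right)}} = \frac{1}{\frac{13}{84} \sqrt{86}} = \frac{42 \sqrt{86}}{559}$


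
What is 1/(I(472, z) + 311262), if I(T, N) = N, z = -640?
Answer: 1/310622 ≈ 3.2193e-6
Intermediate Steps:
1/(I(472, z) + 311262) = 1/(-640 + 311262) = 1/310622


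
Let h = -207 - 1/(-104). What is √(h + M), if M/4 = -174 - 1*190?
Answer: I*√4496726/52 ≈ 40.78*I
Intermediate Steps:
M = -1456 (M = 4*(-174 - 1*190) = 4*(-174 - 190) = 4*(-364) = -1456)
h = -21527/104 (h = -207 - 1*(-1/104) = -207 + 1/104 = -21527/104 ≈ -206.99)
√(h + M) = √(-21527/104 - 1456) = √(-172951/104) = I*√4496726/52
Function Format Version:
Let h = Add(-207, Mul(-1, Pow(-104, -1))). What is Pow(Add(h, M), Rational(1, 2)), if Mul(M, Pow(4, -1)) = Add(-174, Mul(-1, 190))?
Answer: Mul(Rational(1, 52), I, Pow(4496726, Rational(1, 2))) ≈ Mul(40.780, I)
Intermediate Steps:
M = -1456 (M = Mul(4, Add(-174, Mul(-1, 190))) = Mul(4, Add(-174, -190)) = Mul(4, -364) = -1456)
h = Rational(-21527, 104) (h = Add(-207, Mul(-1, Rational(-1, 104))) = Add(-207, Rational(1, 104)) = Rational(-21527, 104) ≈ -206.99)
Pow(Add(h, M), Rational(1, 2)) = Pow(Add(Rational(-21527, 104), -1456), Rational(1, 2)) = Pow(Rational(-172951, 104), Rational(1, 2)) = Mul(Rational(1, 52), I, Pow(4496726, Rational(1, 2)))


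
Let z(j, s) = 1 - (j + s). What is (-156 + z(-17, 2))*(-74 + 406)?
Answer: -46480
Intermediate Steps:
z(j, s) = 1 - j - s (z(j, s) = 1 + (-j - s) = 1 - j - s)
(-156 + z(-17, 2))*(-74 + 406) = (-156 + (1 - 1*(-17) - 1*2))*(-74 + 406) = (-156 + (1 + 17 - 2))*332 = (-156 + 16)*332 = -140*332 = -46480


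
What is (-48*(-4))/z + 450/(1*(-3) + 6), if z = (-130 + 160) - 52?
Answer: 1554/11 ≈ 141.27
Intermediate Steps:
z = -22 (z = 30 - 52 = -22)
(-48*(-4))/z + 450/(1*(-3) + 6) = -48*(-4)/(-22) + 450/(1*(-3) + 6) = 192*(-1/22) + 450/(-3 + 6) = -96/11 + 450/3 = -96/11 + 450*(⅓) = -96/11 + 150 = 1554/11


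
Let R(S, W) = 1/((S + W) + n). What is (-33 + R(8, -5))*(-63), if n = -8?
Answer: 10458/5 ≈ 2091.6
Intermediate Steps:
R(S, W) = 1/(-8 + S + W) (R(S, W) = 1/((S + W) - 8) = 1/(-8 + S + W))
(-33 + R(8, -5))*(-63) = (-33 + 1/(-8 + 8 - 5))*(-63) = (-33 + 1/(-5))*(-63) = (-33 - ⅕)*(-63) = -166/5*(-63) = 10458/5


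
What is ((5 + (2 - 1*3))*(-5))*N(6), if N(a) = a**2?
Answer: -720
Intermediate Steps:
((5 + (2 - 1*3))*(-5))*N(6) = ((5 + (2 - 1*3))*(-5))*6**2 = ((5 + (2 - 3))*(-5))*36 = ((5 - 1)*(-5))*36 = (4*(-5))*36 = -20*36 = -720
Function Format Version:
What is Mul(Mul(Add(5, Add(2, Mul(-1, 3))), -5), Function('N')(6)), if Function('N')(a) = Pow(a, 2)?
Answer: -720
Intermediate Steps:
Mul(Mul(Add(5, Add(2, Mul(-1, 3))), -5), Function('N')(6)) = Mul(Mul(Add(5, Add(2, Mul(-1, 3))), -5), Pow(6, 2)) = Mul(Mul(Add(5, Add(2, -3)), -5), 36) = Mul(Mul(Add(5, -1), -5), 36) = Mul(Mul(4, -5), 36) = Mul(-20, 36) = -720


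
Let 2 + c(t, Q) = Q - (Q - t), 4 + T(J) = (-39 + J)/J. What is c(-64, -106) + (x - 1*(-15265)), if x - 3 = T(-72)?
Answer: 364789/24 ≈ 15200.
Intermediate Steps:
T(J) = -4 + (-39 + J)/J
x = 13/24 (x = 3 + (-3 - 39/(-72)) = 3 + (-3 - 39*(-1/72)) = 3 + (-3 + 13/24) = 3 - 59/24 = 13/24 ≈ 0.54167)
c(t, Q) = -2 + t (c(t, Q) = -2 + (Q - (Q - t)) = -2 + (Q + (t - Q)) = -2 + t)
c(-64, -106) + (x - 1*(-15265)) = (-2 - 64) + (13/24 - 1*(-15265)) = -66 + (13/24 + 15265) = -66 + 366373/24 = 364789/24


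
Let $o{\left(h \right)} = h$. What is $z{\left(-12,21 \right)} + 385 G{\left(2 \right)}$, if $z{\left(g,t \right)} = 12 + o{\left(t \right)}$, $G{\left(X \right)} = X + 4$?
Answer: $2343$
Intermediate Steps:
$G{\left(X \right)} = 4 + X$
$z{\left(g,t \right)} = 12 + t$
$z{\left(-12,21 \right)} + 385 G{\left(2 \right)} = \left(12 + 21\right) + 385 \left(4 + 2\right) = 33 + 385 \cdot 6 = 33 + 2310 = 2343$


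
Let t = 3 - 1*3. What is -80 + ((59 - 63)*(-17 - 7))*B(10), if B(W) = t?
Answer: -80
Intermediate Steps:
t = 0 (t = 3 - 3 = 0)
B(W) = 0
-80 + ((59 - 63)*(-17 - 7))*B(10) = -80 + ((59 - 63)*(-17 - 7))*0 = -80 - 4*(-24)*0 = -80 + 96*0 = -80 + 0 = -80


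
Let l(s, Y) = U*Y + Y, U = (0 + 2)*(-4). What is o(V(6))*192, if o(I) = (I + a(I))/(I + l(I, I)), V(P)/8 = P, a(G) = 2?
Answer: -100/3 ≈ -33.333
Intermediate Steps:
U = -8 (U = 2*(-4) = -8)
l(s, Y) = -7*Y (l(s, Y) = -8*Y + Y = -7*Y)
V(P) = 8*P
o(I) = -(2 + I)/(6*I) (o(I) = (I + 2)/(I - 7*I) = (2 + I)/((-6*I)) = (2 + I)*(-1/(6*I)) = -(2 + I)/(6*I))
o(V(6))*192 = ((-2 - 8*6)/(6*((8*6))))*192 = ((1/6)*(-2 - 1*48)/48)*192 = ((1/6)*(1/48)*(-2 - 48))*192 = ((1/6)*(1/48)*(-50))*192 = -25/144*192 = -100/3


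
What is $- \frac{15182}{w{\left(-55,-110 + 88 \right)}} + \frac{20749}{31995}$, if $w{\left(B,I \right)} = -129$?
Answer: $\frac{162808237}{1375785} \approx 118.34$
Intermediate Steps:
$- \frac{15182}{w{\left(-55,-110 + 88 \right)}} + \frac{20749}{31995} = - \frac{15182}{-129} + \frac{20749}{31995} = \left(-15182\right) \left(- \frac{1}{129}\right) + 20749 \cdot \frac{1}{31995} = \frac{15182}{129} + \frac{20749}{31995} = \frac{162808237}{1375785}$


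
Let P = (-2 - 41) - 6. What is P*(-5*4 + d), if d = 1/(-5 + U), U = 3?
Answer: 2009/2 ≈ 1004.5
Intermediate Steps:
d = -½ (d = 1/(-5 + 3) = 1/(-2) = -½ ≈ -0.50000)
P = -49 (P = -43 - 6 = -49)
P*(-5*4 + d) = -49*(-5*4 - ½) = -49*(-20 - ½) = -49*(-41/2) = 2009/2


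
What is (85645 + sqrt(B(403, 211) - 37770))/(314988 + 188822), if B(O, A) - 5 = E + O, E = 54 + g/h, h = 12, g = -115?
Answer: 17129/100762 + 7*I*sqrt(27417)/3022860 ≈ 0.16999 + 0.00038343*I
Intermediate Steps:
E = 533/12 (E = 54 - 115/12 = 533/12 ≈ 44.417)
B(O, A) = 593/12 + O (B(O, A) = 5 + (533/12 + O) = 593/12 + O)
(85645 + sqrt(B(403, 211) - 37770))/(314988 + 188822) = (85645 + sqrt((593/12 + 403) - 37770))/(314988 + 188822) = (85645 + sqrt(5429/12 - 37770))/503810 = (85645 + sqrt(-447811/12))*(1/503810) = (85645 + 7*I*sqrt(27417)/6)*(1/503810) = 17129/100762 + 7*I*sqrt(27417)/3022860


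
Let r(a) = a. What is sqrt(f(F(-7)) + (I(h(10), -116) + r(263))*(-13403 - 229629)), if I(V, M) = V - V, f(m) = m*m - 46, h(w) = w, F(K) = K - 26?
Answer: I*sqrt(63916373) ≈ 7994.8*I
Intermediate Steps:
F(K) = -26 + K
f(m) = -46 + m**2 (f(m) = m**2 - 46 = -46 + m**2)
I(V, M) = 0
sqrt(f(F(-7)) + (I(h(10), -116) + r(263))*(-13403 - 229629)) = sqrt((-46 + (-26 - 7)**2) + (0 + 263)*(-13403 - 229629)) = sqrt((-46 + (-33)**2) + 263*(-243032)) = sqrt((-46 + 1089) - 63917416) = sqrt(1043 - 63917416) = sqrt(-63916373) = I*sqrt(63916373)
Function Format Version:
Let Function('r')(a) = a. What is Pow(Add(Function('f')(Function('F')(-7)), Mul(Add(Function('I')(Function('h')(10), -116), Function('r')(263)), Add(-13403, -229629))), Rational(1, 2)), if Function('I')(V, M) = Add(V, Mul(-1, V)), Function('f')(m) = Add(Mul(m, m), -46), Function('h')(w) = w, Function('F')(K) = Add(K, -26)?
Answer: Mul(I, Pow(63916373, Rational(1, 2))) ≈ Mul(7994.8, I)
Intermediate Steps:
Function('F')(K) = Add(-26, K)
Function('f')(m) = Add(-46, Pow(m, 2)) (Function('f')(m) = Add(Pow(m, 2), -46) = Add(-46, Pow(m, 2)))
Function('I')(V, M) = 0
Pow(Add(Function('f')(Function('F')(-7)), Mul(Add(Function('I')(Function('h')(10), -116), Function('r')(263)), Add(-13403, -229629))), Rational(1, 2)) = Pow(Add(Add(-46, Pow(Add(-26, -7), 2)), Mul(Add(0, 263), Add(-13403, -229629))), Rational(1, 2)) = Pow(Add(Add(-46, Pow(-33, 2)), Mul(263, -243032)), Rational(1, 2)) = Pow(Add(Add(-46, 1089), -63917416), Rational(1, 2)) = Pow(Add(1043, -63917416), Rational(1, 2)) = Pow(-63916373, Rational(1, 2)) = Mul(I, Pow(63916373, Rational(1, 2)))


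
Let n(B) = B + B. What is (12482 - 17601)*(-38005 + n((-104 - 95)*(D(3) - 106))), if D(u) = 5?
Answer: -11225967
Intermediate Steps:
n(B) = 2*B
(12482 - 17601)*(-38005 + n((-104 - 95)*(D(3) - 106))) = (12482 - 17601)*(-38005 + 2*((-104 - 95)*(5 - 106))) = -5119*(-38005 + 2*(-199*(-101))) = -5119*(-38005 + 2*20099) = -5119*(-38005 + 40198) = -5119*2193 = -11225967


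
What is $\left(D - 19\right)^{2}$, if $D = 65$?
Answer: $2116$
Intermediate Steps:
$\left(D - 19\right)^{2} = \left(65 - 19\right)^{2} = 46^{2} = 2116$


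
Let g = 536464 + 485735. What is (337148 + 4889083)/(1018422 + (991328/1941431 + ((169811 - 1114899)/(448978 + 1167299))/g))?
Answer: 16763388351846439161030003/3266639391126886514873902 ≈ 5.1317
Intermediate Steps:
g = 1022199
(337148 + 4889083)/(1018422 + (991328/1941431 + ((169811 - 1114899)/(448978 + 1167299))/g)) = (337148 + 4889083)/(1018422 + (991328/1941431 + ((169811 - 1114899)/(448978 + 1167299))/1022199)) = 5226231/(1018422 + (991328*(1/1941431) - 945088/1616277*(1/1022199))) = 5226231/(1018422 + (991328/1941431 - 945088*1/1616277*(1/1022199))) = 5226231/(1018422 + (991328/1941431 - 945088/1616277*1/1022199)) = 5226231/(1018422 + (991328/1941431 - 945088/1652156733123)) = 5226231/(1018422 + 1637827395110216416/3207548298543719013) = 5226231/(3266639391126886514873902/3207548298543719013) = 5226231*(3207548298543719013/3266639391126886514873902) = 16763388351846439161030003/3266639391126886514873902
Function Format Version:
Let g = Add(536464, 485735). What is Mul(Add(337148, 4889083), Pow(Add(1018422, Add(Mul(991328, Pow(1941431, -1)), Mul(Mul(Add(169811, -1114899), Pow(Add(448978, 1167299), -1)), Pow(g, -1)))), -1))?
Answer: Rational(16763388351846439161030003, 3266639391126886514873902) ≈ 5.1317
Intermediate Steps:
g = 1022199
Mul(Add(337148, 4889083), Pow(Add(1018422, Add(Mul(991328, Pow(1941431, -1)), Mul(Mul(Add(169811, -1114899), Pow(Add(448978, 1167299), -1)), Pow(g, -1)))), -1)) = Mul(Add(337148, 4889083), Pow(Add(1018422, Add(Mul(991328, Pow(1941431, -1)), Mul(Mul(Add(169811, -1114899), Pow(Add(448978, 1167299), -1)), Pow(1022199, -1)))), -1)) = Mul(5226231, Pow(Add(1018422, Add(Mul(991328, Rational(1, 1941431)), Mul(Mul(-945088, Pow(1616277, -1)), Rational(1, 1022199)))), -1)) = Mul(5226231, Pow(Add(1018422, Add(Rational(991328, 1941431), Mul(Mul(-945088, Rational(1, 1616277)), Rational(1, 1022199)))), -1)) = Mul(5226231, Pow(Add(1018422, Add(Rational(991328, 1941431), Mul(Rational(-945088, 1616277), Rational(1, 1022199)))), -1)) = Mul(5226231, Pow(Add(1018422, Add(Rational(991328, 1941431), Rational(-945088, 1652156733123))), -1)) = Mul(5226231, Pow(Add(1018422, Rational(1637827395110216416, 3207548298543719013)), -1)) = Mul(5226231, Pow(Rational(3266639391126886514873902, 3207548298543719013), -1)) = Mul(5226231, Rational(3207548298543719013, 3266639391126886514873902)) = Rational(16763388351846439161030003, 3266639391126886514873902)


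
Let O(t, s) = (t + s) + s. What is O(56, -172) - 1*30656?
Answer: -30944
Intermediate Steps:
O(t, s) = t + 2*s (O(t, s) = (s + t) + s = t + 2*s)
O(56, -172) - 1*30656 = (56 + 2*(-172)) - 1*30656 = (56 - 344) - 30656 = -288 - 30656 = -30944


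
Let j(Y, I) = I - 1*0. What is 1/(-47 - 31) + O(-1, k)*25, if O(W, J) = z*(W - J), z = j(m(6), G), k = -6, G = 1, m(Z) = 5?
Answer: 9749/78 ≈ 124.99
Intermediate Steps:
j(Y, I) = I (j(Y, I) = I + 0 = I)
z = 1
O(W, J) = W - J (O(W, J) = 1*(W - J) = W - J)
1/(-47 - 31) + O(-1, k)*25 = 1/(-47 - 31) + (-1 - 1*(-6))*25 = 1/(-78) + (-1 + 6)*25 = -1/78 + 5*25 = -1/78 + 125 = 9749/78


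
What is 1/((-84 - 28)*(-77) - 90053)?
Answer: -1/81429 ≈ -1.2281e-5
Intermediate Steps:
1/((-84 - 28)*(-77) - 90053) = 1/(-112*(-77) - 90053) = 1/(8624 - 90053) = 1/(-81429) = -1/81429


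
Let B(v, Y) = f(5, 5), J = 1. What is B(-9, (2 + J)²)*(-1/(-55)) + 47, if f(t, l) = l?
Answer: 518/11 ≈ 47.091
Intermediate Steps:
B(v, Y) = 5
B(-9, (2 + J)²)*(-1/(-55)) + 47 = 5*(-1/(-55)) + 47 = 5*(-1*(-1/55)) + 47 = 5*(1/55) + 47 = 1/11 + 47 = 518/11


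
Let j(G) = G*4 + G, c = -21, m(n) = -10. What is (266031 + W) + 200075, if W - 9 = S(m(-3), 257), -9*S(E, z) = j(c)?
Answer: 1398380/3 ≈ 4.6613e+5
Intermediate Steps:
j(G) = 5*G (j(G) = 4*G + G = 5*G)
S(E, z) = 35/3 (S(E, z) = -5*(-21)/9 = -⅑*(-105) = 35/3)
W = 62/3 (W = 9 + 35/3 = 62/3 ≈ 20.667)
(266031 + W) + 200075 = (266031 + 62/3) + 200075 = 798155/3 + 200075 = 1398380/3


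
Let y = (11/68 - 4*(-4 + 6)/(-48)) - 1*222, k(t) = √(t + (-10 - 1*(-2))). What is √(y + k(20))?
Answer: √(-2306271 + 20808*√3)/102 ≈ 14.772*I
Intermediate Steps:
k(t) = √(-8 + t) (k(t) = √(t + (-10 + 2)) = √(t - 8) = √(-8 + t))
y = -45221/204 (y = (11*(1/68) - 4*2*(-1/48)) - 222 = (11/68 - 8*(-1/48)) - 222 = (11/68 + ⅙) - 222 = 67/204 - 222 = -45221/204 ≈ -221.67)
√(y + k(20)) = √(-45221/204 + √(-8 + 20)) = √(-45221/204 + √12) = √(-45221/204 + 2*√3)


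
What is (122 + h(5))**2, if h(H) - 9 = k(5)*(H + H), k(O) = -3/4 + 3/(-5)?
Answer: 55225/4 ≈ 13806.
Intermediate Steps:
k(O) = -27/20 (k(O) = -3*1/4 + 3*(-1/5) = -3/4 - 3/5 = -27/20)
h(H) = 9 - 27*H/10 (h(H) = 9 - 27*(H + H)/20 = 9 - 27*H/10)
(122 + h(5))**2 = (122 + (9 - 27/10*5))**2 = (122 + (9 - 27/2))**2 = (122 - 9/2)**2 = (235/2)**2 = 55225/4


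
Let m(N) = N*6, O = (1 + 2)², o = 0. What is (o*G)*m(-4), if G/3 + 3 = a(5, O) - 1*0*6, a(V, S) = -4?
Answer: 0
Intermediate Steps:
O = 9 (O = 3² = 9)
m(N) = 6*N
G = -21 (G = -9 + 3*(-4 - 1*0*6) = -9 + 3*(-4 + 0*6) = -9 + 3*(-4 + 0) = -9 + 3*(-4) = -9 - 12 = -21)
(o*G)*m(-4) = (0*(-21))*(6*(-4)) = 0*(-24) = 0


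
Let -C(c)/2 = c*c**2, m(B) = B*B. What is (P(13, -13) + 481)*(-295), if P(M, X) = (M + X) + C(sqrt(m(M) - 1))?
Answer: -141895 + 198240*sqrt(42) ≈ 1.1428e+6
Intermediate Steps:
m(B) = B**2
C(c) = -2*c**3 (C(c) = -2*c*c**2 = -2*c**3)
P(M, X) = M + X - 2*(-1 + M**2)**(3/2) (P(M, X) = (M + X) - 2*(M**2 - 1)**(3/2) = (M + X) - 2*(-1 + M**2)**(3/2) = M + X - 2*(-1 + M**2)**(3/2))
(P(13, -13) + 481)*(-295) = ((13 - 13 - 2*(-1 + 13**2)**(3/2)) + 481)*(-295) = ((13 - 13 - 2*(-1 + 169)**(3/2)) + 481)*(-295) = ((13 - 13 - 672*sqrt(42)) + 481)*(-295) = (-672*sqrt(42) + 481)*(-295) = (481 - 672*sqrt(42))*(-295) = -141895 + 198240*sqrt(42)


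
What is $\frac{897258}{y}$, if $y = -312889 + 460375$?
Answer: $\frac{149543}{24581} \approx 6.0837$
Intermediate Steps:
$y = 147486$
$\frac{897258}{y} = \frac{897258}{147486} = 897258 \cdot \frac{1}{147486} = \frac{149543}{24581}$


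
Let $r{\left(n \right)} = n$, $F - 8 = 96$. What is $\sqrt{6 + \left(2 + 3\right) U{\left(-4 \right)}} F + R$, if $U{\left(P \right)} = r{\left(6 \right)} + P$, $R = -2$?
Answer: $414$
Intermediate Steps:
$F = 104$ ($F = 8 + 96 = 104$)
$U{\left(P \right)} = 6 + P$
$\sqrt{6 + \left(2 + 3\right) U{\left(-4 \right)}} F + R = \sqrt{6 + \left(2 + 3\right) \left(6 - 4\right)} 104 - 2 = \sqrt{6 + 5 \cdot 2} \cdot 104 - 2 = \sqrt{6 + 10} \cdot 104 - 2 = \sqrt{16} \cdot 104 - 2 = 4 \cdot 104 - 2 = 416 - 2 = 414$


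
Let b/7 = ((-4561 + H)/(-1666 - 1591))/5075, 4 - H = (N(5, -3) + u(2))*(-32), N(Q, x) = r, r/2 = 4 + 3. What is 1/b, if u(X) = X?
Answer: 472265/809 ≈ 583.76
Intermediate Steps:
r = 14 (r = 2*(4 + 3) = 2*7 = 14)
N(Q, x) = 14
H = 516 (H = 4 - (14 + 2)*(-32) = 4 - 16*(-32) = 4 - 1*(-512) = 4 + 512 = 516)
b = 809/472265 (b = 7*(((-4561 + 516)/(-1666 - 1591))/5075) = 7*(-4045/(-3257)*(1/5075)) = 7*(-4045*(-1/3257)*(1/5075)) = 7*((4045/3257)*(1/5075)) = 7*(809/3305855) = 809/472265 ≈ 0.0017130)
1/b = 1/(809/472265) = 472265/809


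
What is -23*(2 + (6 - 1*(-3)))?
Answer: -253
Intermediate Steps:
-23*(2 + (6 - 1*(-3))) = -23*(2 + (6 + 3)) = -23*(2 + 9) = -23*11 = -253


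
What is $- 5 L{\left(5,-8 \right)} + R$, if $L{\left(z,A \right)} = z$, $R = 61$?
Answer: $36$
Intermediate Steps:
$- 5 L{\left(5,-8 \right)} + R = \left(-5\right) 5 + 61 = -25 + 61 = 36$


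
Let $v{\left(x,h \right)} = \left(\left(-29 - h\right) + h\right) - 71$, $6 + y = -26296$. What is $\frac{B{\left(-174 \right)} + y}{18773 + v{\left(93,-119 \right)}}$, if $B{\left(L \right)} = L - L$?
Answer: $- \frac{26302}{18673} \approx -1.4086$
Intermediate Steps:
$y = -26302$ ($y = -6 - 26296 = -26302$)
$v{\left(x,h \right)} = -100$ ($v{\left(x,h \right)} = -29 - 71 = -100$)
$B{\left(L \right)} = 0$
$\frac{B{\left(-174 \right)} + y}{18773 + v{\left(93,-119 \right)}} = \frac{0 - 26302}{18773 - 100} = - \frac{26302}{18673}$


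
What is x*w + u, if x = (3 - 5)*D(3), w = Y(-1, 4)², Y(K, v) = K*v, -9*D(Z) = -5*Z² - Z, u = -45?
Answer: -647/3 ≈ -215.67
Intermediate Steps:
D(Z) = Z/9 + 5*Z²/9 (D(Z) = -(-5*Z² - Z)/9 = -(-Z - 5*Z²)/9 = Z/9 + 5*Z²/9)
w = 16 (w = (-1*4)² = (-4)² = 16)
x = -32/3 (x = (3 - 5)*((⅑)*3*(1 + 5*3)) = -2*3*(1 + 15)/9 = -2*3*16/9 = -2*16/3 = -32/3 ≈ -10.667)
x*w + u = -32/3*16 - 45 = -512/3 - 45 = -647/3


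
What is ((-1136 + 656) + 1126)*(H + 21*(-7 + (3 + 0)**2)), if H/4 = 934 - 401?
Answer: 1404404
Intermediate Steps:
H = 2132 (H = 4*(934 - 401) = 4*533 = 2132)
((-1136 + 656) + 1126)*(H + 21*(-7 + (3 + 0)**2)) = ((-1136 + 656) + 1126)*(2132 + 21*(-7 + (3 + 0)**2)) = (-480 + 1126)*(2132 + 21*(-7 + 3**2)) = 646*(2132 + 21*(-7 + 9)) = 646*(2132 + 21*2) = 646*(2132 + 42) = 646*2174 = 1404404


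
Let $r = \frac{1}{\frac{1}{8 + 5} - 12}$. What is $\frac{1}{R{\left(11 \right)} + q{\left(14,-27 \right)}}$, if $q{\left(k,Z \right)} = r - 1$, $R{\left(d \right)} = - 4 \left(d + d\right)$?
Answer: $- \frac{155}{13808} \approx -0.011225$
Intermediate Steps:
$r = - \frac{13}{155}$ ($r = \frac{1}{\frac{1}{13} - 12} = \frac{1}{- \frac{155}{13}} = - \frac{13}{155} \approx -0.083871$)
$R{\left(d \right)} = - 8 d$ ($R{\left(d \right)} = - 4 \cdot 2 d = - 8 d$)
$q{\left(k,Z \right)} = - \frac{168}{155}$ ($q{\left(k,Z \right)} = - \frac{13}{155} - 1 = - \frac{168}{155}$)
$\frac{1}{R{\left(11 \right)} + q{\left(14,-27 \right)}} = \frac{1}{\left(-8\right) 11 - \frac{168}{155}} = \frac{1}{-88 - \frac{168}{155}} = \frac{1}{- \frac{13808}{155}} = - \frac{155}{13808}$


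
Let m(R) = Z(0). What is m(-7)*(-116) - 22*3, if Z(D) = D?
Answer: -66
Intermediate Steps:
m(R) = 0
m(-7)*(-116) - 22*3 = 0*(-116) - 22*3 = 0 - 66 = -66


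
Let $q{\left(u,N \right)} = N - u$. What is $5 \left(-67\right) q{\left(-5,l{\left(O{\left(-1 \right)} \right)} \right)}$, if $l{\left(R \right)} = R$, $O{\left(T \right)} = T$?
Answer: $-1340$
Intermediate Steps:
$5 \left(-67\right) q{\left(-5,l{\left(O{\left(-1 \right)} \right)} \right)} = 5 \left(-67\right) \left(-1 - -5\right) = - 335 \left(-1 + 5\right) = \left(-335\right) 4 = -1340$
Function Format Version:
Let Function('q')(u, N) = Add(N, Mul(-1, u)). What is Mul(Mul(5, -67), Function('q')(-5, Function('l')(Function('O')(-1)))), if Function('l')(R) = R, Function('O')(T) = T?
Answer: -1340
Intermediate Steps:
Mul(Mul(5, -67), Function('q')(-5, Function('l')(Function('O')(-1)))) = Mul(Mul(5, -67), Add(-1, Mul(-1, -5))) = Mul(-335, Add(-1, 5)) = Mul(-335, 4) = -1340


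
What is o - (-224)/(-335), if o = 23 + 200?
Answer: 74481/335 ≈ 222.33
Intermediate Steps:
o = 223
o - (-224)/(-335) = 223 - (-224)/(-335) = 223 - (-224)*(-1)/335 = 223 - 1*224/335 = 223 - 224/335 = 74481/335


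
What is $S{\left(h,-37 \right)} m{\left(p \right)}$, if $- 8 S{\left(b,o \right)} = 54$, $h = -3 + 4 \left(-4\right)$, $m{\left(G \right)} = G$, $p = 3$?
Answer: $- \frac{81}{4} \approx -20.25$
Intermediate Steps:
$h = -19$ ($h = -3 - 16 = -19$)
$S{\left(b,o \right)} = - \frac{27}{4}$ ($S{\left(b,o \right)} = \left(- \frac{1}{8}\right) 54 = - \frac{27}{4}$)
$S{\left(h,-37 \right)} m{\left(p \right)} = \left(- \frac{27}{4}\right) 3 = - \frac{81}{4}$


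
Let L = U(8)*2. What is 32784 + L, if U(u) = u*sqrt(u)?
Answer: 32784 + 32*sqrt(2) ≈ 32829.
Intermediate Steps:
U(u) = u**(3/2)
L = 32*sqrt(2) (L = 8**(3/2)*2 = (16*sqrt(2))*2 = 32*sqrt(2) ≈ 45.255)
32784 + L = 32784 + 32*sqrt(2)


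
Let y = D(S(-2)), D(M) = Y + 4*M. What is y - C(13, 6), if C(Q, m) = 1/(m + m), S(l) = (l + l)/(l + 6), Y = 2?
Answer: -25/12 ≈ -2.0833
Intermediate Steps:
S(l) = 2*l/(6 + l) (S(l) = (2*l)/(6 + l) = 2*l/(6 + l))
D(M) = 2 + 4*M
y = -2 (y = 2 + 4*(2*(-2)/(6 - 2)) = 2 + 4*(2*(-2)/4) = 2 + 4*(2*(-2)*(1/4)) = 2 + 4*(-1) = 2 - 4 = -2)
C(Q, m) = 1/(2*m)
y - C(13, 6) = -2 - 1/(2*6) = -2 - 1*1/12 = -2 - 1/12 = -25/12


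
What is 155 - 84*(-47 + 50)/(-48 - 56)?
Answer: 4093/26 ≈ 157.42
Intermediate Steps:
155 - 84*(-47 + 50)/(-48 - 56) = 155 - 252/(-104) = 155 - 252*(-1)/104 = 155 - 84*(-3/104) = 155 + 63/26 = 4093/26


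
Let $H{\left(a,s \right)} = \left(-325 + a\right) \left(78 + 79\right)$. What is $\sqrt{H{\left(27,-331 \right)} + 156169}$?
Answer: $19 \sqrt{303} \approx 330.73$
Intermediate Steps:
$H{\left(a,s \right)} = -51025 + 157 a$ ($H{\left(a,s \right)} = \left(-325 + a\right) 157 = -51025 + 157 a$)
$\sqrt{H{\left(27,-331 \right)} + 156169} = \sqrt{\left(-51025 + 157 \cdot 27\right) + 156169} = \sqrt{\left(-51025 + 4239\right) + 156169} = \sqrt{-46786 + 156169} = \sqrt{109383} = 19 \sqrt{303}$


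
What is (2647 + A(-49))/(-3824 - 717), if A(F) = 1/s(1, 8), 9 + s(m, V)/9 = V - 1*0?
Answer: -23822/40869 ≈ -0.58289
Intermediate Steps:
s(m, V) = -81 + 9*V (s(m, V) = -81 + 9*(V - 1*0) = -81 + 9*(V + 0) = -81 + 9*V)
A(F) = -⅑ (A(F) = 1/(-81 + 9*8) = 1/(-81 + 72) = 1/(-9) = -⅑)
(2647 + A(-49))/(-3824 - 717) = (2647 - ⅑)/(-3824 - 717) = (23822/9)/(-4541) = (23822/9)*(-1/4541) = -23822/40869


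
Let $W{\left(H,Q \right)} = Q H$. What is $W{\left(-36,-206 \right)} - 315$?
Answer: $7101$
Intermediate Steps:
$W{\left(H,Q \right)} = H Q$
$W{\left(-36,-206 \right)} - 315 = \left(-36\right) \left(-206\right) - 315 = 7416 - 315 = 7101$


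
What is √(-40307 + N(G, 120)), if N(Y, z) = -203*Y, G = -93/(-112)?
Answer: I*√647609/4 ≈ 201.19*I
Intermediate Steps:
G = 93/112 (G = -93*(-1/112) = 93/112 ≈ 0.83036)
√(-40307 + N(G, 120)) = √(-40307 - 203*93/112) = √(-40307 - 2697/16) = √(-647609/16) = I*√647609/4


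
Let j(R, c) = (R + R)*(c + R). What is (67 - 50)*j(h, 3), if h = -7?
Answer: 952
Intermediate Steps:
j(R, c) = 2*R*(R + c) (j(R, c) = (2*R)*(R + c) = 2*R*(R + c))
(67 - 50)*j(h, 3) = (67 - 50)*(2*(-7)*(-7 + 3)) = 17*(2*(-7)*(-4)) = 17*56 = 952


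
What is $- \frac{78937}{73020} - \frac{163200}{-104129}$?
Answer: $\frac{3697233127}{7603499580} \approx 0.48625$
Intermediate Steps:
$- \frac{78937}{73020} - \frac{163200}{-104129} = \left(-78937\right) \frac{1}{73020} - - \frac{163200}{104129} = - \frac{78937}{73020} + \frac{163200}{104129} = \frac{3697233127}{7603499580}$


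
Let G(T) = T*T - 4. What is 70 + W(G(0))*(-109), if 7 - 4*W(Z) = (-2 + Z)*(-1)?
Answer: 171/4 ≈ 42.750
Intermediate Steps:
G(T) = -4 + T² (G(T) = T² - 4 = -4 + T²)
W(Z) = 5/4 + Z/4 (W(Z) = 7/4 - (-2 + Z)*(-1)/4 = 7/4 - (2 - Z)/4 = 7/4 + (-½ + Z/4) = 5/4 + Z/4)
70 + W(G(0))*(-109) = 70 + (5/4 + (-4 + 0²)/4)*(-109) = 70 + (5/4 + (-4 + 0)/4)*(-109) = 70 + (5/4 + (¼)*(-4))*(-109) = 70 + (5/4 - 1)*(-109) = 70 + (¼)*(-109) = 70 - 109/4 = 171/4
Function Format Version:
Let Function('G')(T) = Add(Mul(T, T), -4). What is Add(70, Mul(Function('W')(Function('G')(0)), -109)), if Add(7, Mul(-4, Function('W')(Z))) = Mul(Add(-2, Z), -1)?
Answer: Rational(171, 4) ≈ 42.750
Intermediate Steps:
Function('G')(T) = Add(-4, Pow(T, 2)) (Function('G')(T) = Add(Pow(T, 2), -4) = Add(-4, Pow(T, 2)))
Function('W')(Z) = Add(Rational(5, 4), Mul(Rational(1, 4), Z)) (Function('W')(Z) = Add(Rational(7, 4), Mul(Rational(-1, 4), Mul(Add(-2, Z), -1))) = Add(Rational(7, 4), Mul(Rational(-1, 4), Add(2, Mul(-1, Z)))) = Add(Rational(7, 4), Add(Rational(-1, 2), Mul(Rational(1, 4), Z))) = Add(Rational(5, 4), Mul(Rational(1, 4), Z)))
Add(70, Mul(Function('W')(Function('G')(0)), -109)) = Add(70, Mul(Add(Rational(5, 4), Mul(Rational(1, 4), Add(-4, Pow(0, 2)))), -109)) = Add(70, Mul(Add(Rational(5, 4), Mul(Rational(1, 4), Add(-4, 0))), -109)) = Add(70, Mul(Add(Rational(5, 4), Mul(Rational(1, 4), -4)), -109)) = Add(70, Mul(Add(Rational(5, 4), -1), -109)) = Add(70, Mul(Rational(1, 4), -109)) = Add(70, Rational(-109, 4)) = Rational(171, 4)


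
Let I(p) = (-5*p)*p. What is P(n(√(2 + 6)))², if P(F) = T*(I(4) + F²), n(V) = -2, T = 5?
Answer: 144400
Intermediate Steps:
I(p) = -5*p²
P(F) = -400 + 5*F² (P(F) = 5*(-5*4² + F²) = 5*(-5*16 + F²) = 5*(-80 + F²) = -400 + 5*F²)
P(n(√(2 + 6)))² = (-400 + 5*(-2)²)² = (-400 + 5*4)² = (-400 + 20)² = (-380)² = 144400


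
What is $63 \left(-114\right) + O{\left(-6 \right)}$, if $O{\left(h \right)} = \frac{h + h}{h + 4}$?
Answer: $-7176$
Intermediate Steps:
$O{\left(h \right)} = \frac{2 h}{4 + h}$
$63 \left(-114\right) + O{\left(-6 \right)} = 63 \left(-114\right) + 2 \left(-6\right) \frac{1}{4 - 6} = -7182 + 2 \left(-6\right) \frac{1}{-2} = -7182 + 2 \left(-6\right) \left(- \frac{1}{2}\right) = -7182 + 6 = -7176$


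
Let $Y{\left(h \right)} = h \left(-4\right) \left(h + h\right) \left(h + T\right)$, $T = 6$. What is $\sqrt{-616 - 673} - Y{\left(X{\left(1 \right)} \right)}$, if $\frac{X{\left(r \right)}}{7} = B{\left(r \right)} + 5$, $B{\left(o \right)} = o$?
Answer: $677376 + i \sqrt{1289} \approx 6.7738 \cdot 10^{5} + 35.903 i$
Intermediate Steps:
$X{\left(r \right)} = 35 + 7 r$ ($X{\left(r \right)} = 7 \left(r + 5\right) = 7 \left(5 + r\right) = 35 + 7 r$)
$Y{\left(h \right)} = - 8 h^{2} \left(6 + h\right)$ ($Y{\left(h \right)} = h \left(-4\right) \left(h + h\right) \left(h + 6\right) = - 4 h 2 h \left(6 + h\right) = - 8 h^{2} \left(6 + h\right)$)
$\sqrt{-616 - 673} - Y{\left(X{\left(1 \right)} \right)} = \sqrt{-616 - 673} - 8 \left(35 + 7 \cdot 1\right)^{2} \left(-6 - \left(35 + 7 \cdot 1\right)\right) = \sqrt{-1289} - 8 \left(35 + 7\right)^{2} \left(-6 - \left(35 + 7\right)\right) = i \sqrt{1289} - 8 \cdot 42^{2} \left(-6 - 42\right) = i \sqrt{1289} - 8 \cdot 1764 \left(-6 - 42\right) = i \sqrt{1289} - 8 \cdot 1764 \left(-48\right) = i \sqrt{1289} - -677376 = i \sqrt{1289} + 677376 = 677376 + i \sqrt{1289}$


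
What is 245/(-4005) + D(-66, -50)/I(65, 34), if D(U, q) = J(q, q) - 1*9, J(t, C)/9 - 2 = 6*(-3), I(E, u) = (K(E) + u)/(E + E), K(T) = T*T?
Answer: -16140581/3411459 ≈ -4.7313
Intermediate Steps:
K(T) = T²
I(E, u) = (u + E²)/(2*E) (I(E, u) = (E² + u)/(E + E) = (u + E²)/((2*E)) = (u + E²)*(1/(2*E)) = (u + E²)/(2*E))
J(t, C) = -144 (J(t, C) = 18 + 9*(6*(-3)) = 18 + 9*(-18) = 18 - 162 = -144)
D(U, q) = -153 (D(U, q) = -144 - 1*9 = -144 - 9 = -153)
245/(-4005) + D(-66, -50)/I(65, 34) = 245/(-4005) - 153*130/(34 + 65²) = 245*(-1/4005) - 153*130/(34 + 4225) = -49/801 - 153/((½)*(1/65)*4259) = -49/801 - 153/4259/130 = -49/801 - 153*130/4259 = -49/801 - 19890/4259 = -16140581/3411459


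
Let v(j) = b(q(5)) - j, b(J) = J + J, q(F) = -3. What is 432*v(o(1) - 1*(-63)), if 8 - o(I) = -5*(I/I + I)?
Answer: -37584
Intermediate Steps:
b(J) = 2*J
o(I) = 13 + 5*I (o(I) = 8 - (-5)*(I/I + I) = 8 - (-5)*(1 + I) = 8 - (-5 - 5*I) = 8 + (5 + 5*I) = 13 + 5*I)
v(j) = -6 - j (v(j) = 2*(-3) - j = -6 - j)
432*v(o(1) - 1*(-63)) = 432*(-6 - ((13 + 5*1) - 1*(-63))) = 432*(-6 - ((13 + 5) + 63)) = 432*(-6 - (18 + 63)) = 432*(-6 - 1*81) = 432*(-6 - 81) = 432*(-87) = -37584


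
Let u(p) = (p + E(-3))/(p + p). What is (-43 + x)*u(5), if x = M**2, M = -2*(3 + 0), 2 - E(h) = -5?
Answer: -42/5 ≈ -8.4000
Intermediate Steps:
E(h) = 7 (E(h) = 2 - 1*(-5) = 2 + 5 = 7)
M = -6 (M = -2*3 = -6)
u(p) = (7 + p)/(2*p) (u(p) = (p + 7)/(p + p) = (7 + p)/((2*p)) = (7 + p)*(1/(2*p)) = (7 + p)/(2*p))
x = 36 (x = (-6)**2 = 36)
(-43 + x)*u(5) = (-43 + 36)*((1/2)*(7 + 5)/5) = -7*12/(2*5) = -7*6/5 = -42/5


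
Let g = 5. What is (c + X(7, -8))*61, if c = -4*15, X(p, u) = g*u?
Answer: -6100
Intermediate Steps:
X(p, u) = 5*u
c = -60
(c + X(7, -8))*61 = (-60 + 5*(-8))*61 = (-60 - 40)*61 = -100*61 = -6100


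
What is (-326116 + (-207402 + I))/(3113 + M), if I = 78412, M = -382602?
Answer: 455106/379489 ≈ 1.1993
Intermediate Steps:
(-326116 + (-207402 + I))/(3113 + M) = (-326116 + (-207402 + 78412))/(3113 - 382602) = (-326116 - 128990)/(-379489) = -455106*(-1/379489) = 455106/379489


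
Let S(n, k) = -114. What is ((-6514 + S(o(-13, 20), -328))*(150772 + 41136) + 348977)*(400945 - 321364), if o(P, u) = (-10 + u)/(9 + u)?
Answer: -101196572133507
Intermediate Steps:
o(P, u) = (-10 + u)/(9 + u)
((-6514 + S(o(-13, 20), -328))*(150772 + 41136) + 348977)*(400945 - 321364) = ((-6514 - 114)*(150772 + 41136) + 348977)*(400945 - 321364) = (-6628*191908 + 348977)*79581 = (-1271966224 + 348977)*79581 = -1271617247*79581 = -101196572133507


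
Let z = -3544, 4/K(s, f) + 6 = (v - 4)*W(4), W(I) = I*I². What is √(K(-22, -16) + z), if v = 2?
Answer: 5*I*√636366/67 ≈ 59.532*I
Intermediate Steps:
W(I) = I³
K(s, f) = -2/67 (K(s, f) = 4/(-6 + (2 - 4)*4³) = 4/(-6 - 2*64) = 4/(-6 - 128) = 4/(-134) = 4*(-1/134) = -2/67)
√(K(-22, -16) + z) = √(-2/67 - 3544) = √(-237450/67) = 5*I*√636366/67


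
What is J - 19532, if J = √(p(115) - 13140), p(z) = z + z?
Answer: -19532 + I*√12910 ≈ -19532.0 + 113.62*I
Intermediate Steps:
p(z) = 2*z
J = I*√12910 (J = √(2*115 - 13140) = √(230 - 13140) = √(-12910) = I*√12910 ≈ 113.62*I)
J - 19532 = I*√12910 - 19532 = -19532 + I*√12910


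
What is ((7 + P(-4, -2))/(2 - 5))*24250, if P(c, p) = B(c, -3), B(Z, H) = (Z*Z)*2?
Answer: -315250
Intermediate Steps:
B(Z, H) = 2*Z**2 (B(Z, H) = Z**2*2 = 2*Z**2)
P(c, p) = 2*c**2
((7 + P(-4, -2))/(2 - 5))*24250 = ((7 + 2*(-4)**2)/(2 - 5))*24250 = ((7 + 2*16)/(-3))*24250 = ((7 + 32)*(-1/3))*24250 = (39*(-1/3))*24250 = -13*24250 = -315250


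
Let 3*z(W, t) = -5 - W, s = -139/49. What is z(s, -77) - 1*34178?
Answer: -5024272/147 ≈ -34179.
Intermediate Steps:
s = -139/49 (s = -139*1/49 = -139/49 ≈ -2.8367)
z(W, t) = -5/3 - W/3 (z(W, t) = (-5 - W)/3 = -5/3 - W/3)
z(s, -77) - 1*34178 = (-5/3 - ⅓*(-139/49)) - 1*34178 = (-5/3 + 139/147) - 34178 = -106/147 - 34178 = -5024272/147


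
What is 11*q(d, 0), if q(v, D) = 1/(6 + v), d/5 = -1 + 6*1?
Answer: 11/31 ≈ 0.35484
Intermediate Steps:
d = 25 (d = 5*(-1 + 6*1) = 5*(-1 + 6) = 5*5 = 25)
11*q(d, 0) = 11/(6 + 25) = 11/31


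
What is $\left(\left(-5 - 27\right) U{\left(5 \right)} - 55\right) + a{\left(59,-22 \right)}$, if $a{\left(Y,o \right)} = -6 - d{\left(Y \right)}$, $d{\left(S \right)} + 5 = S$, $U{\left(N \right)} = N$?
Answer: $-275$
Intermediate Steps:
$d{\left(S \right)} = -5 + S$
$a{\left(Y,o \right)} = -1 - Y$ ($a{\left(Y,o \right)} = -6 - \left(-5 + Y\right) = -1 - Y$)
$\left(\left(-5 - 27\right) U{\left(5 \right)} - 55\right) + a{\left(59,-22 \right)} = \left(\left(-5 - 27\right) 5 - 55\right) - 60 = \left(\left(-32\right) 5 + \left(-1671 + 1616\right)\right) - 60 = \left(-160 - 55\right) - 60 = -215 - 60 = -275$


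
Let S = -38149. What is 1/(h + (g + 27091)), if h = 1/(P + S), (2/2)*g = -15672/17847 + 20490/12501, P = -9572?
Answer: 43814034009/1186999334187316 ≈ 3.6912e-5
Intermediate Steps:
g = 2095918/2754387 (g = -15672/17847 + 20490/12501 = -15672*1/17847 + 20490*(1/12501) = -5224/5949 + 6830/4167 = 2095918/2754387 ≈ 0.76094)
h = -1/47721 (h = 1/(-9572 - 38149) = 1/(-47721) = -1/47721 ≈ -2.0955e-5)
1/(h + (g + 27091)) = 1/(-1/47721 + (2095918/2754387 + 27091)) = 1/(-1/47721 + 74621194135/2754387) = 1/(1186999334187316/43814034009) = 43814034009/1186999334187316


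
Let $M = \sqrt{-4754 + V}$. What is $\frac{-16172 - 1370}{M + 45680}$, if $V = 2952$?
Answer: $- \frac{57237040}{149047443} + \frac{1253 i \sqrt{1802}}{149047443} \approx -0.38402 + 0.00035687 i$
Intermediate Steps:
$M = i \sqrt{1802}$ ($M = \sqrt{-4754 + 2952} = \sqrt{-1802} = i \sqrt{1802} \approx 42.45 i$)
$\frac{-16172 - 1370}{M + 45680} = \frac{-16172 - 1370}{i \sqrt{1802} + 45680} = - \frac{17542}{45680 + i \sqrt{1802}}$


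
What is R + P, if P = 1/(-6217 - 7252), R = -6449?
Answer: -86861582/13469 ≈ -6449.0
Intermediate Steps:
P = -1/13469 (P = 1/(-13469) = -1/13469 ≈ -7.4245e-5)
R + P = -6449 - 1/13469 = -86861582/13469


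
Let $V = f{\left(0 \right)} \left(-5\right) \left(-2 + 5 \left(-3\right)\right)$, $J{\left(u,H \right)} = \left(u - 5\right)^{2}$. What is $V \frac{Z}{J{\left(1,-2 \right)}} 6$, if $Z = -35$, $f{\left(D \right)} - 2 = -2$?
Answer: $0$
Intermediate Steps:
$f{\left(D \right)} = 0$ ($f{\left(D \right)} = 2 - 2 = 0$)
$J{\left(u,H \right)} = \left(-5 + u\right)^{2}$
$V = 0$ ($V = 0 \left(-5\right) \left(-2 + 5 \left(-3\right)\right) = 0 \left(-2 - 15\right) = 0 \left(-17\right) = 0$)
$V \frac{Z}{J{\left(1,-2 \right)}} 6 = 0 \left(- \frac{35}{\left(-5 + 1\right)^{2}}\right) 6 = 0 \left(- \frac{35}{\left(-4\right)^{2}}\right) 6 = 0 \left(- \frac{35}{16}\right) 6 = 0 \cdot 6 = 0$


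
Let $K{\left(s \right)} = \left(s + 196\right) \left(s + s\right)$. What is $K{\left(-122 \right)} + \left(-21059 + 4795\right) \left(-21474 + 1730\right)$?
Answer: $321098360$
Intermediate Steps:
$K{\left(s \right)} = 2 s \left(196 + s\right)$ ($K{\left(s \right)} = \left(196 + s\right) 2 s = 2 s \left(196 + s\right)$)
$K{\left(-122 \right)} + \left(-21059 + 4795\right) \left(-21474 + 1730\right) = 2 \left(-122\right) \left(196 - 122\right) + \left(-21059 + 4795\right) \left(-21474 + 1730\right) = 2 \left(-122\right) 74 - -321116416 = -18056 + 321116416 = 321098360$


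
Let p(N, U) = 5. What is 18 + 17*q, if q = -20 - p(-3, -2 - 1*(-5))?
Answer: -407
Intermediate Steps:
q = -25 (q = -20 - 1*5 = -20 - 5 = -25)
18 + 17*q = 18 + 17*(-25) = 18 - 425 = -407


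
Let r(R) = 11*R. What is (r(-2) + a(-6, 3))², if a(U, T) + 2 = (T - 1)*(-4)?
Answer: 1024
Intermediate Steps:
a(U, T) = 2 - 4*T (a(U, T) = -2 + (T - 1)*(-4) = -2 + (-1 + T)*(-4) = -2 + (4 - 4*T) = 2 - 4*T)
(r(-2) + a(-6, 3))² = (11*(-2) + (2 - 4*3))² = (-22 + (2 - 12))² = (-22 - 10)² = (-32)² = 1024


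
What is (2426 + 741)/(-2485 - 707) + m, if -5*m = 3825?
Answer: -2445047/3192 ≈ -765.99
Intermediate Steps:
m = -765 (m = -⅕*3825 = -765)
(2426 + 741)/(-2485 - 707) + m = (2426 + 741)/(-2485 - 707) - 765 = 3167/(-3192) - 765 = 3167*(-1/3192) - 765 = -3167/3192 - 765 = -2445047/3192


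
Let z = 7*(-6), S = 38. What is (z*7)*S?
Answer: -11172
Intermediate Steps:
z = -42
(z*7)*S = -42*7*38 = -294*38 = -11172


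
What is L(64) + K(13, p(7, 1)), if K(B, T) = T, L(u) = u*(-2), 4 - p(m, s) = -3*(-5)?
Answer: -139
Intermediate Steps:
p(m, s) = -11 (p(m, s) = 4 - (-3)*(-5) = 4 - 1*15 = 4 - 15 = -11)
L(u) = -2*u
L(64) + K(13, p(7, 1)) = -2*64 - 11 = -128 - 11 = -139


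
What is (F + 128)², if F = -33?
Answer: 9025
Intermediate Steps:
(F + 128)² = (-33 + 128)² = 95² = 9025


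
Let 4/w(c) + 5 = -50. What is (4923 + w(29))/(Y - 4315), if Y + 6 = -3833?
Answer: -270761/448470 ≈ -0.60374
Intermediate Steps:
Y = -3839 (Y = -6 - 3833 = -3839)
w(c) = -4/55 (w(c) = 4/(-5 - 50) = 4/(-55) = 4*(-1/55) = -4/55)
(4923 + w(29))/(Y - 4315) = (4923 - 4/55)/(-3839 - 4315) = (270761/55)/(-8154) = (270761/55)*(-1/8154) = -270761/448470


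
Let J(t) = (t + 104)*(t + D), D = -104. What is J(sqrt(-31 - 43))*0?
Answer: 0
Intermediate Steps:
J(t) = (-104 + t)*(104 + t) (J(t) = (t + 104)*(t - 104) = (104 + t)*(-104 + t) = (-104 + t)*(104 + t))
J(sqrt(-31 - 43))*0 = (-10816 + (sqrt(-31 - 43))**2)*0 = (-10816 + (sqrt(-74))**2)*0 = (-10816 + (I*sqrt(74))**2)*0 = (-10816 - 74)*0 = -10890*0 = 0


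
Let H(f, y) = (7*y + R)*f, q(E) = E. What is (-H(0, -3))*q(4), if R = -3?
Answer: 0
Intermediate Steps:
H(f, y) = f*(-3 + 7*y) (H(f, y) = (7*y - 3)*f = (-3 + 7*y)*f = f*(-3 + 7*y))
(-H(0, -3))*q(4) = -0*(-3 + 7*(-3))*4 = -0*(-3 - 21)*4 = -0*(-24)*4 = -1*0*4 = 0*4 = 0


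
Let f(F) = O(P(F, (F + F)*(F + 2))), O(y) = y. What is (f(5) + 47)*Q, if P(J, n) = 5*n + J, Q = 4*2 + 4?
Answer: 4824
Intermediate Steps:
Q = 12 (Q = 8 + 4 = 12)
P(J, n) = J + 5*n
f(F) = F + 10*F*(2 + F) (f(F) = F + 5*((F + F)*(F + 2)) = F + 5*((2*F)*(2 + F)) = F + 5*(2*F*(2 + F)) = F + 10*F*(2 + F))
(f(5) + 47)*Q = (5*(21 + 10*5) + 47)*12 = (5*(21 + 50) + 47)*12 = (5*71 + 47)*12 = (355 + 47)*12 = 402*12 = 4824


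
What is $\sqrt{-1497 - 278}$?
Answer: $5 i \sqrt{71} \approx 42.131 i$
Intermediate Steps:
$\sqrt{-1497 - 278} = \sqrt{-1775} = 5 i \sqrt{71}$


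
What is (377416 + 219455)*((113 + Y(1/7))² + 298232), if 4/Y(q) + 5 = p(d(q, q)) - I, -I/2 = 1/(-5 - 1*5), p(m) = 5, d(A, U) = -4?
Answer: 183168369351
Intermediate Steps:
I = ⅕ (I = -2/(-5 - 1*5) = -2/(-5 - 5) = -2/(-10) = -2*(-⅒) = ⅕ ≈ 0.20000)
Y(q) = -20 (Y(q) = 4/(-5 + (5 - 1*⅕)) = 4/(-5 + (5 - ⅕)) = 4/(-5 + 24/5) = 4/(-⅕) = 4*(-5) = -20)
(377416 + 219455)*((113 + Y(1/7))² + 298232) = (377416 + 219455)*((113 - 20)² + 298232) = 596871*(93² + 298232) = 596871*(8649 + 298232) = 596871*306881 = 183168369351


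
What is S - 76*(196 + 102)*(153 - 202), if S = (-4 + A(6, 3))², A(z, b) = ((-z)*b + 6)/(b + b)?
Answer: 1109788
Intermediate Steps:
A(z, b) = (6 - b*z)/(2*b) (A(z, b) = (-b*z + 6)/((2*b)) = (6 - b*z)*(1/(2*b)) = (6 - b*z)/(2*b))
S = 36 (S = (-4 + (3/3 - ½*6))² = (-4 + (3*(⅓) - 3))² = (-4 + (1 - 3))² = (-4 - 2)² = (-6)² = 36)
S - 76*(196 + 102)*(153 - 202) = 36 - 76*(196 + 102)*(153 - 202) = 36 - 22648*(-49) = 36 - 76*(-14602) = 36 + 1109752 = 1109788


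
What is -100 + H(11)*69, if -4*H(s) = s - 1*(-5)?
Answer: -376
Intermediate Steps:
H(s) = -5/4 - s/4 (H(s) = -(s - 1*(-5))/4 = -(s + 5)/4 = -(5 + s)/4 = -5/4 - s/4)
-100 + H(11)*69 = -100 + (-5/4 - ¼*11)*69 = -100 + (-5/4 - 11/4)*69 = -100 - 4*69 = -100 - 276 = -376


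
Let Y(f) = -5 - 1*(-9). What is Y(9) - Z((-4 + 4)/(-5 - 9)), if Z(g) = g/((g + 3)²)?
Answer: 4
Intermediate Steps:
Y(f) = 4 (Y(f) = -5 + 9 = 4)
Z(g) = g/(3 + g)² (Z(g) = g/((3 + g)²) = g/(3 + g)²)
Y(9) - Z((-4 + 4)/(-5 - 9)) = 4 - (-4 + 4)/(-5 - 9)/(3 + (-4 + 4)/(-5 - 9))² = 4 - 0/(-14)/(3 + 0/(-14))² = 4 - 0*(-1/14)/(3 + 0*(-1/14))² = 4 - 0/(3 + 0)² = 4 - 0/3² = 4 - 0/9 = 4 - 1*0 = 4 + 0 = 4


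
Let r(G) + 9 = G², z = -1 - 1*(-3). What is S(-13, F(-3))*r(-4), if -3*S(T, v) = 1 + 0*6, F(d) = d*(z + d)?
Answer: -7/3 ≈ -2.3333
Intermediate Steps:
z = 2 (z = -1 + 3 = 2)
F(d) = d*(2 + d)
r(G) = -9 + G²
S(T, v) = -⅓ (S(T, v) = -(1 + 0*6)/3 = -(1 + 0)/3 = -⅓*1 = -⅓)
S(-13, F(-3))*r(-4) = -(-9 + (-4)²)/3 = -(-9 + 16)/3 = -⅓*7 = -7/3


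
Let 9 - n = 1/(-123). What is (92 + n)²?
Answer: 154355776/15129 ≈ 10203.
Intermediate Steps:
n = 1108/123 (n = 9 - 1/(-123) = 9 - 1*(-1/123) = 9 + 1/123 = 1108/123 ≈ 9.0081)
(92 + n)² = (92 + 1108/123)² = (12424/123)² = 154355776/15129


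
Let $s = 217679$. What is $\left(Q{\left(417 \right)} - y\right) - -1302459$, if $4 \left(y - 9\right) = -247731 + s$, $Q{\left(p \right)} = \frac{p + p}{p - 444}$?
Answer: $\frac{11789389}{9} \approx 1.3099 \cdot 10^{6}$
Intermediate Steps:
$Q{\left(p \right)} = \frac{2 p}{-444 + p}$
$y = -7504$ ($y = 9 + \frac{-247731 + 217679}{4} = 9 + \frac{1}{4} \left(-30052\right) = 9 - 7513 = -7504$)
$\left(Q{\left(417 \right)} - y\right) - -1302459 = \left(2 \cdot 417 \frac{1}{-444 + 417} - -7504\right) - -1302459 = \left(2 \cdot 417 \frac{1}{-27} + 7504\right) + 1302459 = \left(2 \cdot 417 \left(- \frac{1}{27}\right) + 7504\right) + 1302459 = \left(- \frac{278}{9} + 7504\right) + 1302459 = \frac{67258}{9} + 1302459 = \frac{11789389}{9}$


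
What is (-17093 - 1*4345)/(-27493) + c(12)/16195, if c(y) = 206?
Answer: 352851968/445249135 ≈ 0.79248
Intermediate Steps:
(-17093 - 1*4345)/(-27493) + c(12)/16195 = (-17093 - 1*4345)/(-27493) + 206/16195 = (-17093 - 4345)*(-1/27493) + 206*(1/16195) = -21438*(-1/27493) + 206/16195 = 21438/27493 + 206/16195 = 352851968/445249135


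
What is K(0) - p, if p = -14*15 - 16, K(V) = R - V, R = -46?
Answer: 180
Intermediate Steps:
K(V) = -46 - V
p = -226 (p = -210 - 16 = -226)
K(0) - p = (-46 - 1*0) - 1*(-226) = (-46 + 0) + 226 = -46 + 226 = 180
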